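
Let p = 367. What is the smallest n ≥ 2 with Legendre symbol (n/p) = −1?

3

(2/367) = +1, so 2 is a residue.
(3/367) = −1, so 3 is the smallest positive non-residue mod 367.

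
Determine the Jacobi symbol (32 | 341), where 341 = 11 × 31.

Pull out 2^5: since 341 ≡ 5 (mod 8), (2/341) = -1, so (2/341)^5 = -1.
Reached (1/341) = 1. Collecting the sign flips along the way, the symbol is -1.

-1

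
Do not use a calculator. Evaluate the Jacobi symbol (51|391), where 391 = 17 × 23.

0

Reciprocity: 51 ≡ 3 and 391 ≡ 3 (mod 4), so (51/391) = −(391/51).
Reduce top mod 51: now compute (34/51).
Pull out 2: since 51 ≡ 3 (mod 8), (2/51) = -1.
Reciprocity: 17 ≡ 1 and 51 ≡ 3 (mod 4), so (17/51) = +(51/17).
Reduce top mod 17: now compute (0/17).
Top reduces to 0: gcd > 1, so the symbol is 0.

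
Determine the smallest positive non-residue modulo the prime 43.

(2/43) = −1, so 2 is the smallest positive non-residue mod 43.

2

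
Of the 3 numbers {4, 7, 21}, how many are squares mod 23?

1

(4/23) = +1 → QR.
(7/23) = -1 → non-residue.
(21/23) = -1 → non-residue.
Total quadratic residues among the 3: 1.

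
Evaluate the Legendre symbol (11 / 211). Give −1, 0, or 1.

1

Reciprocity: 11 ≡ 3 and 211 ≡ 3 (mod 4), so (11/211) = −(211/11).
Reduce top mod 11: now compute (2/11).
Pull out 2: since 11 ≡ 3 (mod 8), (2/11) = -1.
Reached (1/11) = 1. Collecting the sign flips along the way, the symbol is +1.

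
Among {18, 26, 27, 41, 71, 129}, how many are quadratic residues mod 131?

(18/131) = -1 → non-residue.
(26/131) = -1 → non-residue.
(27/131) = +1 → QR.
(41/131) = +1 → QR.
(71/131) = -1 → non-residue.
(129/131) = +1 → QR.
Total quadratic residues among the 6: 3.

3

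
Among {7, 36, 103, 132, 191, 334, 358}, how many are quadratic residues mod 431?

3

(7/431) = -1 → non-residue.
(36/431) = +1 → QR.
(103/431) = -1 → non-residue.
(132/431) = +1 → QR.
(191/431) = -1 → non-residue.
(334/431) = -1 → non-residue.
(358/431) = +1 → QR.
Total quadratic residues among the 7: 3.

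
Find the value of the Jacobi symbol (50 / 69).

-1

Pull out 2: since 69 ≡ 5 (mod 8), (2/69) = -1.
Reciprocity: 25 ≡ 1 and 69 ≡ 1 (mod 4), so (25/69) = +(69/25).
Reduce top mod 25: now compute (19/25).
Reciprocity: 19 ≡ 3 and 25 ≡ 1 (mod 4), so (19/25) = +(25/19).
Reduce top mod 19: now compute (6/19).
Pull out 2: since 19 ≡ 3 (mod 8), (2/19) = -1.
Reciprocity: 3 ≡ 3 and 19 ≡ 3 (mod 4), so (3/19) = −(19/3).
Reduce top mod 3: now compute (1/3).
Reached (1/3) = 1. Collecting the sign flips along the way, the symbol is -1.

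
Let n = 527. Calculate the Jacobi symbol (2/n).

Pull out 2: since 527 ≡ 7 (mod 8), (2/527) = +1.
Reached (1/527) = 1. Collecting the sign flips along the way, the symbol is +1.

1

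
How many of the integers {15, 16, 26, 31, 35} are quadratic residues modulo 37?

2

(15/37) = -1 → non-residue.
(16/37) = +1 → QR.
(26/37) = +1 → QR.
(31/37) = -1 → non-residue.
(35/37) = -1 → non-residue.
Total quadratic residues among the 5: 2.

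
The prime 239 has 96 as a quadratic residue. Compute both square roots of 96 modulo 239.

Since 239 ≡ 3 (mod 4), a square root of 96 is 96^((239+1)/4) = 96^60 mod 239.
Repeated squaring: 96^2≡134, 96^4≡31, 96^8≡5, 96^16≡25, 96^32≡147 (mod 239).
96^60 = 96^(32+16+8+4) ≡ 88 (mod 239).
Check: 88² = 7744 ≡ 96 (mod 239). The two roots are 88 and 151.

88, 151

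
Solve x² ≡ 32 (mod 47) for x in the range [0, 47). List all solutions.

Since 47 ≡ 3 (mod 4), a square root of 32 is 32^((47+1)/4) = 32^12 mod 47.
Repeated squaring: 32^2≡37, 32^4≡6, 32^8≡36 (mod 47).
32^12 = 32^(8+4) ≡ 28 (mod 47).
Check: 28² = 784 ≡ 32 (mod 47). The two roots are 19 and 28.

19, 28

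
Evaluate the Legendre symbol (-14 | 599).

First reduce: -14 ≡ 585 (mod 599).
Reciprocity: 585 ≡ 1 and 599 ≡ 3 (mod 4), so (585/599) = +(599/585).
Reduce top mod 585: now compute (14/585).
Pull out 2: since 585 ≡ 1 (mod 8), (2/585) = +1.
Reciprocity: 7 ≡ 3 and 585 ≡ 1 (mod 4), so (7/585) = +(585/7).
Reduce top mod 7: now compute (4/7).
Pull out 2^2: since 7 ≡ 7 (mod 8), (2/7) = +1, so (2/7)^2 = +1.
Reached (1/7) = 1. Collecting the sign flips along the way, the symbol is +1.

1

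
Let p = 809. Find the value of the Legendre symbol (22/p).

Pull out 2: since 809 ≡ 1 (mod 8), (2/809) = +1.
Reciprocity: 11 ≡ 3 and 809 ≡ 1 (mod 4), so (11/809) = +(809/11).
Reduce top mod 11: now compute (6/11).
Pull out 2: since 11 ≡ 3 (mod 8), (2/11) = -1.
Reciprocity: 3 ≡ 3 and 11 ≡ 3 (mod 4), so (3/11) = −(11/3).
Reduce top mod 3: now compute (2/3).
Pull out 2: since 3 ≡ 3 (mod 8), (2/3) = -1.
Reached (1/3) = 1. Collecting the sign flips along the way, the symbol is -1.

-1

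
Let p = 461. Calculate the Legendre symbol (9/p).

Euler's criterion: (9/461) ≡ 9^230 (mod 461).
9^2 ≡ 81 (mod 461)
9^4 ≡ 107 (mod 461)
9^8 ≡ 385 (mod 461)
9^16 ≡ 244 (mod 461)
9^32 ≡ 67 (mod 461)
9^64 ≡ 340 (mod 461)
9^128 ≡ 350 (mod 461)
9^230 = 9^(128+64+32+4+2) ≡ 1 (mod 461).
Result is 1, so (9/461) = 1.

1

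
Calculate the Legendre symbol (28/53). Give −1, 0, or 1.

Euler's criterion: (28/53) ≡ 28^26 (mod 53).
28^2 ≡ 42 (mod 53)
28^4 ≡ 15 (mod 53)
28^8 ≡ 13 (mod 53)
28^16 ≡ 10 (mod 53)
28^26 = 28^(16+8+2) ≡ 1 (mod 53).
Result is 1, so (28/53) = 1.

1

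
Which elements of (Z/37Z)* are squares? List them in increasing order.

1,3,4,7,9,10,11,12,16,21,25,26,27,28,30,33,34,36

Square k = 1,…,18 (k and 37−k give the same square):
1²=1, 2²=4, 3²=9, 4²=16, 5²=25, 6²=36, 7²≡12, 8²≡27, 9²≡7, 10²≡26, 11²≡10, 12²≡33, 13²≡21, 14²≡11, 15²≡3, 16²≡34, 17²≡30, 18²≡28 (mod 37).
So the quadratic residues mod 37 are {1, 3, 4, 7, 9, 10, 11, 12, 16, 21, 25, 26, 27, 28, 30, 33, 34, 36}.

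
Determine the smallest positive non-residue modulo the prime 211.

(2/211) = −1, so 2 is the smallest positive non-residue mod 211.

2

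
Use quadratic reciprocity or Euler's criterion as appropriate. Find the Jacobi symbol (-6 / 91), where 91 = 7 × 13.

First reduce: -6 ≡ 85 (mod 91).
Reciprocity: 85 ≡ 1 and 91 ≡ 3 (mod 4), so (85/91) = +(91/85).
Reduce top mod 85: now compute (6/85).
Pull out 2: since 85 ≡ 5 (mod 8), (2/85) = -1.
Reciprocity: 3 ≡ 3 and 85 ≡ 1 (mod 4), so (3/85) = +(85/3).
Reduce top mod 3: now compute (1/3).
Reached (1/3) = 1. Collecting the sign flips along the way, the symbol is -1.

-1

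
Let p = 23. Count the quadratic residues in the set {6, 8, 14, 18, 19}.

(6/23) = +1 → QR.
(8/23) = +1 → QR.
(14/23) = -1 → non-residue.
(18/23) = +1 → QR.
(19/23) = -1 → non-residue.
Total quadratic residues among the 5: 3.

3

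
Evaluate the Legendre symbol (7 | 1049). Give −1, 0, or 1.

-1

Reciprocity: 7 ≡ 3 and 1049 ≡ 1 (mod 4), so (7/1049) = +(1049/7).
Reduce top mod 7: now compute (6/7).
Pull out 2: since 7 ≡ 7 (mod 8), (2/7) = +1.
Reciprocity: 3 ≡ 3 and 7 ≡ 3 (mod 4), so (3/7) = −(7/3).
Reduce top mod 3: now compute (1/3).
Reached (1/3) = 1. Collecting the sign flips along the way, the symbol is -1.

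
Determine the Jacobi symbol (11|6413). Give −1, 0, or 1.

Reciprocity: 11 ≡ 3 and 6413 ≡ 1 (mod 4), so (11/6413) = +(6413/11).
Reduce top mod 11: now compute (0/11).
Top reduces to 0: gcd > 1, so the symbol is 0.

0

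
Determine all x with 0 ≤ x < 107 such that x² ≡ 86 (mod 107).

Since 107 ≡ 3 (mod 4), a square root of 86 is 86^((107+1)/4) = 86^27 mod 107.
Repeated squaring: 86^2≡13, 86^4≡62, 86^8≡99, 86^16≡64 (mod 107).
86^27 = 86^(16+8+2+1) ≡ 34 (mod 107).
Check: 34² = 1156 ≡ 86 (mod 107). The two roots are 34 and 73.

34, 73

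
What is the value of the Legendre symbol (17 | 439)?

-1

Euler's criterion: (17/439) ≡ 17^219 (mod 439).
17^2 ≡ 289 (mod 439)
17^4 ≡ 111 (mod 439)
17^8 ≡ 29 (mod 439)
17^16 ≡ 402 (mod 439)
17^32 ≡ 52 (mod 439)
17^64 ≡ 70 (mod 439)
17^128 ≡ 71 (mod 439)
17^219 = 17^(128+64+16+8+2+1) ≡ 438 (mod 439).
Result is 438 ≡ −1, so (17/439) = −1.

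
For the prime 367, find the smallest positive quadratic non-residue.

3

(2/367) = +1, so 2 is a residue.
(3/367) = −1, so 3 is the smallest positive non-residue mod 367.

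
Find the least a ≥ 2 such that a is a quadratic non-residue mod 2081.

3

(2/2081) = +1, so 2 is a residue.
(3/2081) = −1, so 3 is the smallest positive non-residue mod 2081.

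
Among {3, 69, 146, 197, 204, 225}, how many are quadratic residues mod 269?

2

(3/269) = -1 → non-residue.
(69/269) = -1 → non-residue.
(146/269) = -1 → non-residue.
(197/269) = -1 → non-residue.
(204/269) = +1 → QR.
(225/269) = +1 → QR.
Total quadratic residues among the 6: 2.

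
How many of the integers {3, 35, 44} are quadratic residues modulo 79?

1

(3/79) = -1 → non-residue.
(35/79) = -1 → non-residue.
(44/79) = +1 → QR.
Total quadratic residues among the 3: 1.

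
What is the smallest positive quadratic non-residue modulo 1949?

2

(2/1949) = −1, so 2 is the smallest positive non-residue mod 1949.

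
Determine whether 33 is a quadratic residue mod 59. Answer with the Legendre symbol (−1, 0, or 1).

Reciprocity: 33 ≡ 1 and 59 ≡ 3 (mod 4), so (33/59) = +(59/33).
Reduce top mod 33: now compute (26/33).
Pull out 2: since 33 ≡ 1 (mod 8), (2/33) = +1.
Reciprocity: 13 ≡ 1 and 33 ≡ 1 (mod 4), so (13/33) = +(33/13).
Reduce top mod 13: now compute (7/13).
Reciprocity: 7 ≡ 3 and 13 ≡ 1 (mod 4), so (7/13) = +(13/7).
Reduce top mod 7: now compute (6/7).
Pull out 2: since 7 ≡ 7 (mod 8), (2/7) = +1.
Reciprocity: 3 ≡ 3 and 7 ≡ 3 (mod 4), so (3/7) = −(7/3).
Reduce top mod 3: now compute (1/3).
Reached (1/3) = 1. Collecting the sign flips along the way, the symbol is -1.

-1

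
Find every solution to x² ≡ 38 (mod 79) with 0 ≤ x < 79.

14, 65

Since 79 ≡ 3 (mod 4), a square root of 38 is 38^((79+1)/4) = 38^20 mod 79.
Repeated squaring: 38^2≡22, 38^4≡10, 38^8≡21, 38^16≡46 (mod 79).
38^20 = 38^(16+4) ≡ 65 (mod 79).
Check: 65² = 4225 ≡ 38 (mod 79). The two roots are 14 and 65.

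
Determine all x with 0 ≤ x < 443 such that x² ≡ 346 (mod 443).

Since 443 ≡ 3 (mod 4), a square root of 346 is 346^((443+1)/4) = 346^111 mod 443.
Repeated squaring: 346^2≡106, 346^4≡161, 346^8≡227, 346^16≡141, 346^32≡389, 346^64≡258 (mod 443).
346^111 = 346^(64+32+8+4+2+1) ≡ 271 (mod 443).
Check: 271² = 73441 ≡ 346 (mod 443). The two roots are 172 and 271.

172, 271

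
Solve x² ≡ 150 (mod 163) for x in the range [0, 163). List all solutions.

Since 163 ≡ 3 (mod 4), a square root of 150 is 150^((163+1)/4) = 150^41 mod 163.
Repeated squaring: 150^2≡6, 150^4≡36, 150^8≡155, 150^16≡64, 150^32≡21 (mod 163).
150^41 = 150^(32+8+1) ≡ 65 (mod 163).
Check: 65² = 4225 ≡ 150 (mod 163). The two roots are 65 and 98.

65, 98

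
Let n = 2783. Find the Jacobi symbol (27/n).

Reciprocity: 27 ≡ 3 and 2783 ≡ 3 (mod 4), so (27/2783) = −(2783/27).
Reduce top mod 27: now compute (2/27).
Pull out 2: since 27 ≡ 3 (mod 8), (2/27) = -1.
Reached (1/27) = 1. Collecting the sign flips along the way, the symbol is +1.

1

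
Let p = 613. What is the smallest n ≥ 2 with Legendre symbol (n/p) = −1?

(2/613) = −1, so 2 is the smallest positive non-residue mod 613.

2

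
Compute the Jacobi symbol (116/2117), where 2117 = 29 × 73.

Pull out 2^2: since 2117 ≡ 5 (mod 8), (2/2117) = -1, so (2/2117)^2 = +1.
Reciprocity: 29 ≡ 1 and 2117 ≡ 1 (mod 4), so (29/2117) = +(2117/29).
Reduce top mod 29: now compute (0/29).
Top reduces to 0: gcd > 1, so the symbol is 0.

0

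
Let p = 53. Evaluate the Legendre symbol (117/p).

First reduce: 117 ≡ 11 (mod 53).
Reciprocity: 11 ≡ 3 and 53 ≡ 1 (mod 4), so (11/53) = +(53/11).
Reduce top mod 11: now compute (9/11).
Reciprocity: 9 ≡ 1 and 11 ≡ 3 (mod 4), so (9/11) = +(11/9).
Reduce top mod 9: now compute (2/9).
Pull out 2: since 9 ≡ 1 (mod 8), (2/9) = +1.
Reached (1/9) = 1. Collecting the sign flips along the way, the symbol is +1.

1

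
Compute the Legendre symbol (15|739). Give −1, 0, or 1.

-1

Reciprocity: 15 ≡ 3 and 739 ≡ 3 (mod 4), so (15/739) = −(739/15).
Reduce top mod 15: now compute (4/15).
Pull out 2^2: since 15 ≡ 7 (mod 8), (2/15) = +1, so (2/15)^2 = +1.
Reached (1/15) = 1. Collecting the sign flips along the way, the symbol is -1.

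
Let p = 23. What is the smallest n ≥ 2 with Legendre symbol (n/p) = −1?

(2/23) = +1, so 2 is a residue.
(3/23) = +1, so 3 is a residue.
(4/23) = +1, so 4 is a residue.
(5/23) = −1, so 5 is the smallest positive non-residue mod 23.

5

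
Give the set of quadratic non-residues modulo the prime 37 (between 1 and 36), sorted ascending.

Square k = 1,…,18 (k and 37−k give the same square):
1²=1, 2²=4, 3²=9, 4²=16, 5²=25, 6²=36, 7²≡12, 8²≡27, 9²≡7, 10²≡26, 11²≡10, 12²≡33, 13²≡21, 14²≡11, 15²≡3, 16²≡34, 17²≡30, 18²≡28 (mod 37).
The residues are {1, 3, 4, 7, 9, 10, 11, 12, 16, 21, 25, 26, 27, 28, 30, 33, 34, 36}; the non-residues are the remaining 18 nonzero classes.

2,5,6,8,13,14,15,17,18,19,20,22,23,24,29,31,32,35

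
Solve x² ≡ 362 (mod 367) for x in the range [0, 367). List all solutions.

Since 367 ≡ 3 (mod 4), a square root of 362 is 362^((367+1)/4) = 362^92 mod 367.
Repeated squaring: 362^2≡25, 362^4≡258, 362^8≡137, 362^16≡52, 362^32≡135, 362^64≡242 (mod 367).
362^92 = 362^(64+16+8+4) ≡ 340 (mod 367).
Check: 340² = 115600 ≡ 362 (mod 367). The two roots are 27 and 340.

27, 340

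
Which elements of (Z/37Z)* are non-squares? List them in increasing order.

2, 5, 6, 8, 13, 14, 15, 17, 18, 19, 20, 22, 23, 24, 29, 31, 32, 35

Square k = 1,…,18 (k and 37−k give the same square):
1²=1, 2²=4, 3²=9, 4²=16, 5²=25, 6²=36, 7²≡12, 8²≡27, 9²≡7, 10²≡26, 11²≡10, 12²≡33, 13²≡21, 14²≡11, 15²≡3, 16²≡34, 17²≡30, 18²≡28 (mod 37).
The residues are {1, 3, 4, 7, 9, 10, 11, 12, 16, 21, 25, 26, 27, 28, 30, 33, 34, 36}; the non-residues are the remaining 18 nonzero classes.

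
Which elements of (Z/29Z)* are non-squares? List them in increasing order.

2 3 8 10 11 12 14 15 17 18 19 21 26 27

Square k = 1,…,14 (k and 29−k give the same square):
1²=1, 2²=4, 3²=9, 4²=16, 5²=25, 6²≡7, 7²≡20, 8²≡6, 9²≡23, 10²≡13, 11²≡5, 12²≡28, 13²≡24, 14²≡22 (mod 29).
The residues are {1, 4, 5, 6, 7, 9, 13, 16, 20, 22, 23, 24, 25, 28}; the non-residues are the remaining 14 nonzero classes.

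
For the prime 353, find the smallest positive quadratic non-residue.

3

(2/353) = +1, so 2 is a residue.
(3/353) = −1, so 3 is the smallest positive non-residue mod 353.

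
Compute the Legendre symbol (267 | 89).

First reduce: 267 ≡ 0 (mod 89).
Top reduces to 0: gcd > 1, so the symbol is 0.

0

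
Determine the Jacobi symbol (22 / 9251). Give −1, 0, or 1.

0

Pull out 2: since 9251 ≡ 3 (mod 8), (2/9251) = -1.
Reciprocity: 11 ≡ 3 and 9251 ≡ 3 (mod 4), so (11/9251) = −(9251/11).
Reduce top mod 11: now compute (0/11).
Top reduces to 0: gcd > 1, so the symbol is 0.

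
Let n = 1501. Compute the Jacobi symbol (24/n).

-1

Pull out 2^3: since 1501 ≡ 5 (mod 8), (2/1501) = -1, so (2/1501)^3 = -1.
Reciprocity: 3 ≡ 3 and 1501 ≡ 1 (mod 4), so (3/1501) = +(1501/3).
Reduce top mod 3: now compute (1/3).
Reached (1/3) = 1. Collecting the sign flips along the way, the symbol is -1.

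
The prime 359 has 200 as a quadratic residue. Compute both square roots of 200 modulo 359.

169, 190

Since 359 ≡ 3 (mod 4), a square root of 200 is 200^((359+1)/4) = 200^90 mod 359.
Repeated squaring: 200^2≡151, 200^4≡184, 200^8≡110, 200^16≡253, 200^32≡107, 200^64≡320 (mod 359).
200^90 = 200^(64+16+8+2) ≡ 169 (mod 359).
Check: 169² = 28561 ≡ 200 (mod 359). The two roots are 169 and 190.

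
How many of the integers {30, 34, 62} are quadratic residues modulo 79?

(30/79) = -1 → non-residue.
(34/79) = -1 → non-residue.
(62/79) = +1 → QR.
Total quadratic residues among the 3: 1.

1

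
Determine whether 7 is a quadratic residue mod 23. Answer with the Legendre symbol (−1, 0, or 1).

Reciprocity: 7 ≡ 3 and 23 ≡ 3 (mod 4), so (7/23) = −(23/7).
Reduce top mod 7: now compute (2/7).
Pull out 2: since 7 ≡ 7 (mod 8), (2/7) = +1.
Reached (1/7) = 1. Collecting the sign flips along the way, the symbol is -1.

-1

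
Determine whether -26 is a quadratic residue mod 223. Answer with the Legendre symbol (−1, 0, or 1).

1

Euler's criterion: (-26/223) ≡ 197^111 (mod 223).
197^2 ≡ 7 (mod 223)
197^4 ≡ 49 (mod 223)
197^8 ≡ 171 (mod 223)
197^16 ≡ 28 (mod 223)
197^32 ≡ 115 (mod 223)
197^64 ≡ 68 (mod 223)
197^111 = 197^(64+32+8+4+2+1) ≡ 1 (mod 223).
Result is 1, so (-26/223) = 1.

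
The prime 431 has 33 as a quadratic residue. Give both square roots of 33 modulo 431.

Since 431 ≡ 3 (mod 4), a square root of 33 is 33^((431+1)/4) = 33^108 mod 431.
Repeated squaring: 33^2≡227, 33^4≡240, 33^8≡277, 33^16≡11, 33^32≡121, 33^64≡418 (mod 431).
33^108 = 33^(64+32+8+4) ≡ 59 (mod 431).
Check: 59² = 3481 ≡ 33 (mod 431). The two roots are 59 and 372.

59, 372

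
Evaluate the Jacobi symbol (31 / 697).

Reciprocity: 31 ≡ 3 and 697 ≡ 1 (mod 4), so (31/697) = +(697/31).
Reduce top mod 31: now compute (15/31).
Reciprocity: 15 ≡ 3 and 31 ≡ 3 (mod 4), so (15/31) = −(31/15).
Reduce top mod 15: now compute (1/15).
Reached (1/15) = 1. Collecting the sign flips along the way, the symbol is -1.

-1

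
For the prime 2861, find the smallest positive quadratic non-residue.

2

(2/2861) = −1, so 2 is the smallest positive non-residue mod 2861.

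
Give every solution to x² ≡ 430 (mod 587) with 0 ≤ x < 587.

264, 323

Since 587 ≡ 3 (mod 4), a square root of 430 is 430^((587+1)/4) = 430^147 mod 587.
Repeated squaring: 430^2≡582, 430^4≡25, 430^8≡38, 430^16≡270, 430^32≡112, 430^64≡217, 430^128≡129 (mod 587).
430^147 = 430^(128+16+2+1) ≡ 264 (mod 587).
Check: 264² = 69696 ≡ 430 (mod 587). The two roots are 264 and 323.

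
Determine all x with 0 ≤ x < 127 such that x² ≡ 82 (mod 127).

35, 92

Since 127 ≡ 3 (mod 4), a square root of 82 is 82^((127+1)/4) = 82^32 mod 127.
Repeated squaring: 82^2≡120, 82^4≡49, 82^8≡115, 82^16≡17, 82^32≡35 (mod 127).
82^32 = 82^(32) ≡ 35 (mod 127).
Check: 35² = 1225 ≡ 82 (mod 127). The two roots are 35 and 92.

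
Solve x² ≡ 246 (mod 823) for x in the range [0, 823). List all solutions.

72, 751

Since 823 ≡ 3 (mod 4), a square root of 246 is 246^((823+1)/4) = 246^206 mod 823.
Repeated squaring: 246^2≡437, 246^4≡33, 246^8≡266, 246^16≡801, 246^32≡484, 246^64≡524, 246^128≡517 (mod 823).
246^206 = 246^(128+64+8+4+2) ≡ 72 (mod 823).
Check: 72² = 5184 ≡ 246 (mod 823). The two roots are 72 and 751.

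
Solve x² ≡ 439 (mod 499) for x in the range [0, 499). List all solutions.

44, 455

Since 499 ≡ 3 (mod 4), a square root of 439 is 439^((499+1)/4) = 439^125 mod 499.
Repeated squaring: 439^2≡107, 439^4≡471, 439^8≡285, 439^16≡387, 439^32≡69, 439^64≡270 (mod 499).
439^125 = 439^(64+32+16+8+4+1) ≡ 455 (mod 499).
Check: 455² = 207025 ≡ 439 (mod 499). The two roots are 44 and 455.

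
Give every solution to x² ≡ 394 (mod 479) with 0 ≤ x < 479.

Since 479 ≡ 3 (mod 4), a square root of 394 is 394^((479+1)/4) = 394^120 mod 479.
Repeated squaring: 394^2≡40, 394^4≡163, 394^8≡224, 394^16≡360, 394^32≡270, 394^64≡92 (mod 479).
394^120 = 394^(64+32+16+8) ≡ 72 (mod 479).
Check: 72² = 5184 ≡ 394 (mod 479). The two roots are 72 and 407.

72, 407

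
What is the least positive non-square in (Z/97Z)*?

5

(2/97) = +1, so 2 is a residue.
(3/97) = +1, so 3 is a residue.
(4/97) = +1, so 4 is a residue.
(5/97) = −1, so 5 is the smallest positive non-residue mod 97.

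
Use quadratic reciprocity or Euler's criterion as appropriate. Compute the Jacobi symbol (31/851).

-1

Reciprocity: 31 ≡ 3 and 851 ≡ 3 (mod 4), so (31/851) = −(851/31).
Reduce top mod 31: now compute (14/31).
Pull out 2: since 31 ≡ 7 (mod 8), (2/31) = +1.
Reciprocity: 7 ≡ 3 and 31 ≡ 3 (mod 4), so (7/31) = −(31/7).
Reduce top mod 7: now compute (3/7).
Reciprocity: 3 ≡ 3 and 7 ≡ 3 (mod 4), so (3/7) = −(7/3).
Reduce top mod 3: now compute (1/3).
Reached (1/3) = 1. Collecting the sign flips along the way, the symbol is -1.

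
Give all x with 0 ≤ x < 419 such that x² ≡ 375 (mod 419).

Since 419 ≡ 3 (mod 4), a square root of 375 is 375^((419+1)/4) = 375^105 mod 419.
Repeated squaring: 375^2≡260, 375^4≡141, 375^8≡188, 375^16≡148, 375^32≡116, 375^64≡48 (mod 419).
375^105 = 375^(64+32+8+1) ≡ 79 (mod 419).
Check: 79² = 6241 ≡ 375 (mod 419). The two roots are 79 and 340.

79, 340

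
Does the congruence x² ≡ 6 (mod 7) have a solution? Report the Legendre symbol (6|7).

Pull out 2: since 7 ≡ 7 (mod 8), (2/7) = +1.
Reciprocity: 3 ≡ 3 and 7 ≡ 3 (mod 4), so (3/7) = −(7/3).
Reduce top mod 3: now compute (1/3).
Reached (1/3) = 1. Collecting the sign flips along the way, the symbol is -1.

-1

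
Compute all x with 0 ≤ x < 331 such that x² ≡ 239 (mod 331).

153, 178

Since 331 ≡ 3 (mod 4), a square root of 239 is 239^((331+1)/4) = 239^83 mod 331.
Repeated squaring: 239^2≡189, 239^4≡304, 239^8≡67, 239^16≡186, 239^32≡172, 239^64≡125 (mod 331).
239^83 = 239^(64+16+2+1) ≡ 153 (mod 331).
Check: 153² = 23409 ≡ 239 (mod 331). The two roots are 153 and 178.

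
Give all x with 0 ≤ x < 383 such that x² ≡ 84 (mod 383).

88, 295

Since 383 ≡ 3 (mod 4), a square root of 84 is 84^((383+1)/4) = 84^96 mod 383.
Repeated squaring: 84^2≡162, 84^4≡200, 84^8≡168, 84^16≡265, 84^32≡136, 84^64≡112 (mod 383).
84^96 = 84^(64+32) ≡ 295 (mod 383).
Check: 295² = 87025 ≡ 84 (mod 383). The two roots are 88 and 295.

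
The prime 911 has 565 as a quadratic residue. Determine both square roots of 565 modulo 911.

Since 911 ≡ 3 (mod 4), a square root of 565 is 565^((911+1)/4) = 565^228 mod 911.
Repeated squaring: 565^2≡375, 565^4≡331, 565^8≡241, 565^16≡688, 565^32≡535, 565^64≡171, 565^128≡89 (mod 911).
565^228 = 565^(128+64+32+4) ≡ 676 (mod 911).
Check: 676² = 456976 ≡ 565 (mod 911). The two roots are 235 and 676.

235, 676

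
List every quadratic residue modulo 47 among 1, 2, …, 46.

1, 2, 3, 4, 6, 7, 8, 9, 12, 14, 16, 17, 18, 21, 24, 25, 27, 28, 32, 34, 36, 37, 42

Square k = 1,…,23 (k and 47−k give the same square):
1²=1, 2²=4, 3²=9, 4²=16, 5²=25, 6²=36, 7²≡2, 8²≡17, 9²≡34, 10²≡6, 11²≡27, 12²≡3, 13²≡28, 14²≡8, 15²≡37, 16²≡21, 17²≡7, 18²≡42, 19²≡32, 20²≡24, 21²≡18, 22²≡14, 23²≡12 (mod 47).
So the quadratic residues mod 47 are {1, 2, 3, 4, 6, 7, 8, 9, 12, 14, 16, 17, 18, 21, 24, 25, 27, 28, 32, 34, 36, 37, 42}.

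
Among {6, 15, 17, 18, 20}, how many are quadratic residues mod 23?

2

(6/23) = +1 → QR.
(15/23) = -1 → non-residue.
(17/23) = -1 → non-residue.
(18/23) = +1 → QR.
(20/23) = -1 → non-residue.
Total quadratic residues among the 5: 2.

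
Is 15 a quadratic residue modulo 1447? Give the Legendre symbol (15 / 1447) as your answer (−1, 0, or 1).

Reciprocity: 15 ≡ 3 and 1447 ≡ 3 (mod 4), so (15/1447) = −(1447/15).
Reduce top mod 15: now compute (7/15).
Reciprocity: 7 ≡ 3 and 15 ≡ 3 (mod 4), so (7/15) = −(15/7).
Reduce top mod 7: now compute (1/7).
Reached (1/7) = 1. Collecting the sign flips along the way, the symbol is +1.

1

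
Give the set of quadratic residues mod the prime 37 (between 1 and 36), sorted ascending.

1 3 4 7 9 10 11 12 16 21 25 26 27 28 30 33 34 36

Square k = 1,…,18 (k and 37−k give the same square):
1²=1, 2²=4, 3²=9, 4²=16, 5²=25, 6²=36, 7²≡12, 8²≡27, 9²≡7, 10²≡26, 11²≡10, 12²≡33, 13²≡21, 14²≡11, 15²≡3, 16²≡34, 17²≡30, 18²≡28 (mod 37).
So the quadratic residues mod 37 are {1, 3, 4, 7, 9, 10, 11, 12, 16, 21, 25, 26, 27, 28, 30, 33, 34, 36}.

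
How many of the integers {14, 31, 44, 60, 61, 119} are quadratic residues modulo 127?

4

(14/127) = -1 → non-residue.
(31/127) = +1 → QR.
(44/127) = +1 → QR.
(60/127) = +1 → QR.
(61/127) = +1 → QR.
(119/127) = -1 → non-residue.
Total quadratic residues among the 6: 4.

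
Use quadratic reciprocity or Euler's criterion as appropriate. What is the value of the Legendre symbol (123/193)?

-1

Euler's criterion: (123/193) ≡ 123^96 (mod 193).
123^2 ≡ 75 (mod 193)
123^4 ≡ 28 (mod 193)
123^8 ≡ 12 (mod 193)
123^16 ≡ 144 (mod 193)
123^32 ≡ 85 (mod 193)
123^64 ≡ 84 (mod 193)
123^96 = 123^(64+32) ≡ 192 (mod 193).
Result is 192 ≡ −1, so (123/193) = −1.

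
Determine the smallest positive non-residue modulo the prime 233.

(2/233) = +1, so 2 is a residue.
(3/233) = −1, so 3 is the smallest positive non-residue mod 233.

3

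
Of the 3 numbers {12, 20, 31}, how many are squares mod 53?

0

(12/53) = -1 → non-residue.
(20/53) = -1 → non-residue.
(31/53) = -1 → non-residue.
Total quadratic residues among the 3: 0.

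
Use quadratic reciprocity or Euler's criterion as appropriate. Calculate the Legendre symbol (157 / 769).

1

Euler's criterion: (157/769) ≡ 157^384 (mod 769).
157^2 ≡ 41 (mod 769)
157^4 ≡ 143 (mod 769)
157^8 ≡ 455 (mod 769)
157^16 ≡ 164 (mod 769)
157^32 ≡ 750 (mod 769)
157^64 ≡ 361 (mod 769)
157^128 ≡ 360 (mod 769)
157^256 ≡ 408 (mod 769)
157^384 = 157^(256+128) ≡ 1 (mod 769).
Result is 1, so (157/769) = 1.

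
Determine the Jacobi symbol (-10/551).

First reduce: -10 ≡ 541 (mod 551).
Reciprocity: 541 ≡ 1 and 551 ≡ 3 (mod 4), so (541/551) = +(551/541).
Reduce top mod 541: now compute (10/541).
Pull out 2: since 541 ≡ 5 (mod 8), (2/541) = -1.
Reciprocity: 5 ≡ 1 and 541 ≡ 1 (mod 4), so (5/541) = +(541/5).
Reduce top mod 5: now compute (1/5).
Reached (1/5) = 1. Collecting the sign flips along the way, the symbol is -1.

-1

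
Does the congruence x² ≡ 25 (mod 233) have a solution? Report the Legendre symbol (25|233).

Euler's criterion: (25/233) ≡ 25^116 (mod 233).
25^2 ≡ 159 (mod 233)
25^4 ≡ 117 (mod 233)
25^8 ≡ 175 (mod 233)
25^16 ≡ 102 (mod 233)
25^32 ≡ 152 (mod 233)
25^64 ≡ 37 (mod 233)
25^116 = 25^(64+32+16+4) ≡ 1 (mod 233).
Result is 1, so (25/233) = 1.

1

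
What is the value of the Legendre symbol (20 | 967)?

Pull out 2^2: since 967 ≡ 7 (mod 8), (2/967) = +1, so (2/967)^2 = +1.
Reciprocity: 5 ≡ 1 and 967 ≡ 3 (mod 4), so (5/967) = +(967/5).
Reduce top mod 5: now compute (2/5).
Pull out 2: since 5 ≡ 5 (mod 8), (2/5) = -1.
Reached (1/5) = 1. Collecting the sign flips along the way, the symbol is -1.

-1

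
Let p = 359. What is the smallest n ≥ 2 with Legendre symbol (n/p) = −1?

(2/359) = +1, so 2 is a residue.
(3/359) = +1, so 3 is a residue.
(4/359) = +1, so 4 is a residue.
(5/359) = +1, so 5 is a residue.
(6/359) = +1, so 6 is a residue.
(7/359) = −1, so 7 is the smallest positive non-residue mod 359.

7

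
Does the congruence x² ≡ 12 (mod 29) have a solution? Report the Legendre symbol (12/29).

-1

Pull out 2^2: since 29 ≡ 5 (mod 8), (2/29) = -1, so (2/29)^2 = +1.
Reciprocity: 3 ≡ 3 and 29 ≡ 1 (mod 4), so (3/29) = +(29/3).
Reduce top mod 3: now compute (2/3).
Pull out 2: since 3 ≡ 3 (mod 8), (2/3) = -1.
Reached (1/3) = 1. Collecting the sign flips along the way, the symbol is -1.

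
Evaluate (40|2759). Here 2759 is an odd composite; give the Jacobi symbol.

1

Pull out 2^3: since 2759 ≡ 7 (mod 8), (2/2759) = +1, so (2/2759)^3 = +1.
Reciprocity: 5 ≡ 1 and 2759 ≡ 3 (mod 4), so (5/2759) = +(2759/5).
Reduce top mod 5: now compute (4/5).
Pull out 2^2: since 5 ≡ 5 (mod 8), (2/5) = -1, so (2/5)^2 = +1.
Reached (1/5) = 1. Collecting the sign flips along the way, the symbol is +1.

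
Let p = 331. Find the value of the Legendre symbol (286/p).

Euler's criterion: (286/331) ≡ 286^165 (mod 331).
286^2 ≡ 39 (mod 331)
286^4 ≡ 197 (mod 331)
286^8 ≡ 82 (mod 331)
286^16 ≡ 104 (mod 331)
286^32 ≡ 224 (mod 331)
286^64 ≡ 195 (mod 331)
286^128 ≡ 291 (mod 331)
286^165 = 286^(128+32+4+1) ≡ 330 (mod 331).
Result is 330 ≡ −1, so (286/331) = −1.

-1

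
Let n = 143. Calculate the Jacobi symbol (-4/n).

-1

First reduce: -4 ≡ 139 (mod 143).
Reciprocity: 139 ≡ 3 and 143 ≡ 3 (mod 4), so (139/143) = −(143/139).
Reduce top mod 139: now compute (4/139).
Pull out 2^2: since 139 ≡ 3 (mod 8), (2/139) = -1, so (2/139)^2 = +1.
Reached (1/139) = 1. Collecting the sign flips along the way, the symbol is -1.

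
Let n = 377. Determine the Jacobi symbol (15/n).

Reciprocity: 15 ≡ 3 and 377 ≡ 1 (mod 4), so (15/377) = +(377/15).
Reduce top mod 15: now compute (2/15).
Pull out 2: since 15 ≡ 7 (mod 8), (2/15) = +1.
Reached (1/15) = 1. Collecting the sign flips along the way, the symbol is +1.

1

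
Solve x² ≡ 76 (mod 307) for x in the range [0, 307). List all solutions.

Since 307 ≡ 3 (mod 4), a square root of 76 is 76^((307+1)/4) = 76^77 mod 307.
Repeated squaring: 76^2≡250, 76^4≡179, 76^8≡113, 76^16≡182, 76^32≡275, 76^64≡103 (mod 307).
76^77 = 76^(64+8+4+1) ≡ 171 (mod 307).
Check: 171² = 29241 ≡ 76 (mod 307). The two roots are 136 and 171.

136, 171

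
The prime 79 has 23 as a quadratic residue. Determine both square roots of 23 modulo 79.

24, 55

Since 79 ≡ 3 (mod 4), a square root of 23 is 23^((79+1)/4) = 23^20 mod 79.
Repeated squaring: 23^2≡55, 23^4≡23, 23^8≡55, 23^16≡23 (mod 79).
23^20 = 23^(16+4) ≡ 55 (mod 79).
Check: 55² = 3025 ≡ 23 (mod 79). The two roots are 24 and 55.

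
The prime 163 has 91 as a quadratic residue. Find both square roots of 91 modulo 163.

Since 163 ≡ 3 (mod 4), a square root of 91 is 91^((163+1)/4) = 91^41 mod 163.
Repeated squaring: 91^2≡131, 91^4≡46, 91^8≡160, 91^16≡9, 91^32≡81 (mod 163).
91^41 = 91^(32+8+1) ≡ 55 (mod 163).
Check: 55² = 3025 ≡ 91 (mod 163). The two roots are 55 and 108.

55, 108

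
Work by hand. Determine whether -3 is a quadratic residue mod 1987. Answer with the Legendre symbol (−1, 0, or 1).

First reduce: -3 ≡ 1984 (mod 1987).
Pull out 2^6: since 1987 ≡ 3 (mod 8), (2/1987) = -1, so (2/1987)^6 = +1.
Reciprocity: 31 ≡ 3 and 1987 ≡ 3 (mod 4), so (31/1987) = −(1987/31).
Reduce top mod 31: now compute (3/31).
Reciprocity: 3 ≡ 3 and 31 ≡ 3 (mod 4), so (3/31) = −(31/3).
Reduce top mod 3: now compute (1/3).
Reached (1/3) = 1. Collecting the sign flips along the way, the symbol is +1.

1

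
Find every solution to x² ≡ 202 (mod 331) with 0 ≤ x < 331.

Since 331 ≡ 3 (mod 4), a square root of 202 is 202^((331+1)/4) = 202^83 mod 331.
Repeated squaring: 202^2≡91, 202^4≡6, 202^8≡36, 202^16≡303, 202^32≡122, 202^64≡320 (mod 331).
202^83 = 202^(64+16+2+1) ≡ 232 (mod 331).
Check: 232² = 53824 ≡ 202 (mod 331). The two roots are 99 and 232.

99, 232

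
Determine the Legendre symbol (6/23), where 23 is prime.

Euler's criterion: (6/23) ≡ 6^11 (mod 23).
6^2 ≡ 13 (mod 23)
6^4 ≡ 8 (mod 23)
6^8 ≡ 18 (mod 23)
6^11 = 6^(8+2+1) ≡ 1 (mod 23).
Result is 1, so (6/23) = 1.

1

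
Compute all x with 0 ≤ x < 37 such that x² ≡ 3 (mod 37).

37 ≡ 1 (mod 4), so we find a root by search.
Trying successive values, 15² = 225 ≡ 3 (mod 37). The other root is 37 − 15 = 22.

15, 22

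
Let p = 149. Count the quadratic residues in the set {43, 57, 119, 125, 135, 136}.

(43/149) = -1 → non-residue.
(57/149) = -1 → non-residue.
(119/149) = +1 → QR.
(125/149) = +1 → QR.
(135/149) = -1 → non-residue.
(136/149) = -1 → non-residue.
Total quadratic residues among the 6: 2.

2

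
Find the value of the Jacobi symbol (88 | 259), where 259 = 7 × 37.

Pull out 2^3: since 259 ≡ 3 (mod 8), (2/259) = -1, so (2/259)^3 = -1.
Reciprocity: 11 ≡ 3 and 259 ≡ 3 (mod 4), so (11/259) = −(259/11).
Reduce top mod 11: now compute (6/11).
Pull out 2: since 11 ≡ 3 (mod 8), (2/11) = -1.
Reciprocity: 3 ≡ 3 and 11 ≡ 3 (mod 4), so (3/11) = −(11/3).
Reduce top mod 3: now compute (2/3).
Pull out 2: since 3 ≡ 3 (mod 8), (2/3) = -1.
Reached (1/3) = 1. Collecting the sign flips along the way, the symbol is -1.

-1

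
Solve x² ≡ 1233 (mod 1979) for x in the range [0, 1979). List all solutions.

Since 1979 ≡ 3 (mod 4), a square root of 1233 is 1233^((1979+1)/4) = 1233^495 mod 1979.
Repeated squaring: 1233^2≡417, 1233^4≡1716, 1233^8≡1883, 1233^16≡1300, 1233^32≡1913, 1233^64≡398, 1233^128≡84, 1233^256≡1119 (mod 1979).
1233^495 = 1233^(256+128+64+32+8+4+2+1) ≡ 138 (mod 1979).
Check: 138² = 19044 ≡ 1233 (mod 1979). The two roots are 138 and 1841.

138, 1841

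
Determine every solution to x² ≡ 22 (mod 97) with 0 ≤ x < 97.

33, 64

97 ≡ 1 (mod 4), so we find a root by search.
Trying successive values, 33² = 1089 ≡ 22 (mod 97). The other root is 97 − 33 = 64.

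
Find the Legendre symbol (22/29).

Pull out 2: since 29 ≡ 5 (mod 8), (2/29) = -1.
Reciprocity: 11 ≡ 3 and 29 ≡ 1 (mod 4), so (11/29) = +(29/11).
Reduce top mod 11: now compute (7/11).
Reciprocity: 7 ≡ 3 and 11 ≡ 3 (mod 4), so (7/11) = −(11/7).
Reduce top mod 7: now compute (4/7).
Pull out 2^2: since 7 ≡ 7 (mod 8), (2/7) = +1, so (2/7)^2 = +1.
Reached (1/7) = 1. Collecting the sign flips along the way, the symbol is +1.

1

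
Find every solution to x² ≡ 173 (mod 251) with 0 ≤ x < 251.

Since 251 ≡ 3 (mod 4), a square root of 173 is 173^((251+1)/4) = 173^63 mod 251.
Repeated squaring: 173^2≡60, 173^4≡86, 173^8≡117, 173^16≡135, 173^32≡153 (mod 251).
173^63 = 173^(32+16+8+4+2+1) ≡ 115 (mod 251).
Check: 115² = 13225 ≡ 173 (mod 251). The two roots are 115 and 136.

115, 136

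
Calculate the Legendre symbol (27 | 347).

Reciprocity: 27 ≡ 3 and 347 ≡ 3 (mod 4), so (27/347) = −(347/27).
Reduce top mod 27: now compute (23/27).
Reciprocity: 23 ≡ 3 and 27 ≡ 3 (mod 4), so (23/27) = −(27/23).
Reduce top mod 23: now compute (4/23).
Pull out 2^2: since 23 ≡ 7 (mod 8), (2/23) = +1, so (2/23)^2 = +1.
Reached (1/23) = 1. Collecting the sign flips along the way, the symbol is +1.

1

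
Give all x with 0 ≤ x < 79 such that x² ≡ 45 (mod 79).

19, 60

Since 79 ≡ 3 (mod 4), a square root of 45 is 45^((79+1)/4) = 45^20 mod 79.
Repeated squaring: 45^2≡50, 45^4≡51, 45^8≡73, 45^16≡36 (mod 79).
45^20 = 45^(16+4) ≡ 19 (mod 79).
Check: 19² = 361 ≡ 45 (mod 79). The two roots are 19 and 60.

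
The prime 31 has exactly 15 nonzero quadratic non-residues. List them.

3,6,11,12,13,15,17,21,22,23,24,26,27,29,30

Square k = 1,…,15 (k and 31−k give the same square):
1²=1, 2²=4, 3²=9, 4²=16, 5²=25, 6²≡5, 7²≡18, 8²≡2, 9²≡19, 10²≡7, 11²≡28, 12²≡20, 13²≡14, 14²≡10, 15²≡8 (mod 31).
The residues are {1, 2, 4, 5, 7, 8, 9, 10, 14, 16, 18, 19, 20, 25, 28}; the non-residues are the remaining 15 nonzero classes.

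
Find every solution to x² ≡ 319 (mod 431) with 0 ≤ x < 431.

Since 431 ≡ 3 (mod 4), a square root of 319 is 319^((431+1)/4) = 319^108 mod 431.
Repeated squaring: 319^2≡45, 319^4≡301, 319^8≡91, 319^16≡92, 319^32≡275, 319^64≡200 (mod 431).
319^108 = 319^(64+32+8+4) ≡ 99 (mod 431).
Check: 99² = 9801 ≡ 319 (mod 431). The two roots are 99 and 332.

99, 332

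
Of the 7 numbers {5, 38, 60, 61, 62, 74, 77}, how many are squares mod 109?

5

(5/109) = +1 → QR.
(38/109) = +1 → QR.
(60/109) = +1 → QR.
(61/109) = +1 → QR.
(62/109) = -1 → non-residue.
(74/109) = +1 → QR.
(77/109) = -1 → non-residue.
Total quadratic residues among the 7: 5.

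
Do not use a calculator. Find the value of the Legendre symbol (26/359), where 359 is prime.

Euler's criterion: (26/359) ≡ 26^179 (mod 359).
26^2 ≡ 317 (mod 359)
26^4 ≡ 328 (mod 359)
26^8 ≡ 243 (mod 359)
26^16 ≡ 173 (mod 359)
26^32 ≡ 132 (mod 359)
26^64 ≡ 192 (mod 359)
26^128 ≡ 246 (mod 359)
26^179 = 26^(128+32+16+2+1) ≡ 358 (mod 359).
Result is 358 ≡ −1, so (26/359) = −1.

-1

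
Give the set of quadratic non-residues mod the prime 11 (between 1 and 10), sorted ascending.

2 6 7 8 10

Square k = 1,…,5 (k and 11−k give the same square):
1²=1, 2²=4, 3²=9, 4²≡5, 5²≡3 (mod 11).
The residues are {1, 3, 4, 5, 9}; the non-residues are the remaining 5 nonzero classes.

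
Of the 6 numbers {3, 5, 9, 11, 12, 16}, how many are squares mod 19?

4

(3/19) = -1 → non-residue.
(5/19) = +1 → QR.
(9/19) = +1 → QR.
(11/19) = +1 → QR.
(12/19) = -1 → non-residue.
(16/19) = +1 → QR.
Total quadratic residues among the 6: 4.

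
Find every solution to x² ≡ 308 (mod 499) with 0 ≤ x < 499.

Since 499 ≡ 3 (mod 4), a square root of 308 is 308^((499+1)/4) = 308^125 mod 499.
Repeated squaring: 308^2≡54, 308^4≡421, 308^8≡96, 308^16≡234, 308^32≡365, 308^64≡491 (mod 499).
308^125 = 308^(64+32+16+8+4+1) ≡ 451 (mod 499).
Check: 451² = 203401 ≡ 308 (mod 499). The two roots are 48 and 451.

48, 451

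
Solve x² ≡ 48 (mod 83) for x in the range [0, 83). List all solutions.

Since 83 ≡ 3 (mod 4), a square root of 48 is 48^((83+1)/4) = 48^21 mod 83.
Repeated squaring: 48^2≡63, 48^4≡68, 48^8≡59, 48^16≡78 (mod 83).
48^21 = 48^(16+4+1) ≡ 31 (mod 83).
Check: 31² = 961 ≡ 48 (mod 83). The two roots are 31 and 52.

31, 52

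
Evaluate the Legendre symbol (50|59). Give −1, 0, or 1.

-1

Euler's criterion: (50/59) ≡ 50^29 (mod 59).
50^2 ≡ 22 (mod 59)
50^4 ≡ 12 (mod 59)
50^8 ≡ 26 (mod 59)
50^16 ≡ 27 (mod 59)
50^29 = 50^(16+8+4+1) ≡ 58 (mod 59).
Result is 58 ≡ −1, so (50/59) = −1.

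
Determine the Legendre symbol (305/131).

First reduce: 305 ≡ 43 (mod 131).
Reciprocity: 43 ≡ 3 and 131 ≡ 3 (mod 4), so (43/131) = −(131/43).
Reduce top mod 43: now compute (2/43).
Pull out 2: since 43 ≡ 3 (mod 8), (2/43) = -1.
Reached (1/43) = 1. Collecting the sign flips along the way, the symbol is +1.

1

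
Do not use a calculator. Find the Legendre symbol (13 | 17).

Reciprocity: 13 ≡ 1 and 17 ≡ 1 (mod 4), so (13/17) = +(17/13).
Reduce top mod 13: now compute (4/13).
Pull out 2^2: since 13 ≡ 5 (mod 8), (2/13) = -1, so (2/13)^2 = +1.
Reached (1/13) = 1. Collecting the sign flips along the way, the symbol is +1.

1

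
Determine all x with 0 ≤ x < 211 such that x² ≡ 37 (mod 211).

44, 167

Since 211 ≡ 3 (mod 4), a square root of 37 is 37^((211+1)/4) = 37^53 mod 211.
Repeated squaring: 37^2≡103, 37^4≡59, 37^8≡105, 37^16≡53, 37^32≡66 (mod 211).
37^53 = 37^(32+16+4+1) ≡ 44 (mod 211).
Check: 44² = 1936 ≡ 37 (mod 211). The two roots are 44 and 167.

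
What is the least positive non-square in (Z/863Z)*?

5

(2/863) = +1, so 2 is a residue.
(3/863) = +1, so 3 is a residue.
(4/863) = +1, so 4 is a residue.
(5/863) = −1, so 5 is the smallest positive non-residue mod 863.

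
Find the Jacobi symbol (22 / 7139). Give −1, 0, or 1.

Pull out 2: since 7139 ≡ 3 (mod 8), (2/7139) = -1.
Reciprocity: 11 ≡ 3 and 7139 ≡ 3 (mod 4), so (11/7139) = −(7139/11).
Reduce top mod 11: now compute (0/11).
Top reduces to 0: gcd > 1, so the symbol is 0.

0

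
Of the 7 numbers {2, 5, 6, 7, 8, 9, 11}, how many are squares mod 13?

1

(2/13) = -1 → non-residue.
(5/13) = -1 → non-residue.
(6/13) = -1 → non-residue.
(7/13) = -1 → non-residue.
(8/13) = -1 → non-residue.
(9/13) = +1 → QR.
(11/13) = -1 → non-residue.
Total quadratic residues among the 7: 1.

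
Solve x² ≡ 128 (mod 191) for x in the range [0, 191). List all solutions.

74, 117

Since 191 ≡ 3 (mod 4), a square root of 128 is 128^((191+1)/4) = 128^48 mod 191.
Repeated squaring: 128^2≡149, 128^4≡45, 128^8≡115, 128^16≡46, 128^32≡15 (mod 191).
128^48 = 128^(32+16) ≡ 117 (mod 191).
Check: 117² = 13689 ≡ 128 (mod 191). The two roots are 74 and 117.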